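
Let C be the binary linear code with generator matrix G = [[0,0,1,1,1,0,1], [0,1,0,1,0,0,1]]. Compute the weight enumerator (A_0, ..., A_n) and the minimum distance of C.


Weight distribution: A_0 = 1, A_3 = 2, A_4 = 1. Minimum distance d = 3.

Enumerate all 2^2 = 4 messages m ∈ F_2^2.
For each, compute codeword c = mG in F_2^7, then tally its weight.
  m = 00 → c = 0000000, weight = 0.
  m = 10 → c = 0011101, weight = 4.
  m = 01 → c = 0101001, weight = 3.
  m = 11 → c = 0110100, weight = 3.
Tally weights:
  weight 0: 1 codewords.
  weight 3: 2 codewords.
  weight 4: 1 codewords.
Minimum distance d = smallest w > 0 with A_w > 0 = 3.
Sanity: Σ A_w = 4 = 2^2 = 4 ✓.


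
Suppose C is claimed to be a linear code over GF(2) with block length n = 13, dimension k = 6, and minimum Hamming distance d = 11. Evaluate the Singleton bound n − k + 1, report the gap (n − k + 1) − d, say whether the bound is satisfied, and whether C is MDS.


Singleton RHS = n − k + 1 = 8, slack = -3, bound violated (no such code; not MDS).

Singleton bound: d ≤ n − k + 1.
Here n = 13, k = 6, so n − k + 1 = 8.
Given d = 11, check d ≤ 8: NO.
Slack = (n − k + 1) − d = -3.
The slack is negative: d = 11 exceeds n − k + 1 = 8 by 3, so the Singleton bound is violated and no linear [13, 6, 11]_2 code can exist. In particular it is not MDS (MDS requires d = n − k + 1 exactly).
Description: the claimed parameters are [13, 6, 11]_2; such a code would be impossible (violates the Singleton bound).


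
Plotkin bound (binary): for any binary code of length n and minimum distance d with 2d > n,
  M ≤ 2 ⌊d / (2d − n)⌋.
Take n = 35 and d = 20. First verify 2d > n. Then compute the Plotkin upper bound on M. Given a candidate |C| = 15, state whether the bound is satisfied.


Plotkin bound M ≤ 8; given |C| = 15 > bound (violated).

Check applicability: 2d = 40, n = 35.
2d − n = 5 > 0, so Plotkin applies.
Compute d/(2d−n) = 20/5 ≈ 4.0000.
⌊d/(2d−n)⌋ = 4.
Plotkin bound: M ≤ 2·4 = 8.
Given |C| = 15, check: VIOLATED.
This |C| is above the Plotkin bound, so no binary code with n = 35, d = 20 and 15 codewords exists.


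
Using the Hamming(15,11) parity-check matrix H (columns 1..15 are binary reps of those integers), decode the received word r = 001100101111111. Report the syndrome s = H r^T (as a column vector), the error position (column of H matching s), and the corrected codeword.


s = (1, 0, 0, 0)^T, error position = 8, corrected codeword c = 001100111111111

Compute s = H r^T mod 2 one row at a time:
  s_1 = 0 + 1 + 1 + 1 + 1 + 1 + 1 + 1 = 7 ≡ 1 (mod 2).
  s_2 = 1 + 0 + 0 + 1 + 1 + 1 + 1 + 1 = 6 ≡ 0 (mod 2).
  s_3 = 0 + 1 + 0 + 1 + 1 + 1 + 1 + 1 = 6 ≡ 0 (mod 2).
  s_4 = 0 + 1 + 0 + 1 + 1 + 1 + 1 + 1 = 6 ≡ 0 (mod 2).
s = (1, 0, 0, 0)^T — this equals column 8 of H (binary 1000), so error is at position 8.
Correct: flip bit 8 of r = 001100101111111 to get c = 001100111111111.


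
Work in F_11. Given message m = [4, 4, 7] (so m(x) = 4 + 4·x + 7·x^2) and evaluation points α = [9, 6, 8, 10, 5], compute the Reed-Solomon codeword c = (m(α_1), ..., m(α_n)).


c = [2, 5, 0, 7, 1]

Message polynomial: m(x) = 4 + 4·x + 7·x^2 (mod 11).
For each evaluation point α_i, compute m(α_i) mod 11:
  α_1 = 9: Horner steps 7 → 1 → 2, so m(9) = 2.
  α_2 = 6: Horner steps 7 → 2 → 5, so m(6) = 5.
  α_3 = 8: Horner steps 7 → 5 → 0, so m(8) = 0.
  α_4 = 10: Horner steps 7 → 8 → 7, so m(10) = 7.
  α_5 = 5: Horner steps 7 → 6 → 1, so m(5) = 1.
Codeword c = [2, 5, 0, 7, 1] ∈ F_11^5.


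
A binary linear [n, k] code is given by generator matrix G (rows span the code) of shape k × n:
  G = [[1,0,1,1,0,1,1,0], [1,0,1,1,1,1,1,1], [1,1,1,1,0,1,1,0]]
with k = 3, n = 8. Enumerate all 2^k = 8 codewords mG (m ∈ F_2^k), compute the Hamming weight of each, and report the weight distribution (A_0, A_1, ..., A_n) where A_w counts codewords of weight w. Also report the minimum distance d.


Weight distribution: A_0 = 1, A_1 = 1, A_2 = 1, A_3 = 1, A_5 = 1, A_6 = 1, A_7 = 1, A_8 = 1. Minimum distance d = 1.

Enumerate all 2^3 = 8 messages m ∈ F_2^3.
For each, compute codeword c = mG in F_2^8, then tally its weight.
  m = 000 → c = 00000000, weight = 0.
  m = 100 → c = 10110110, weight = 5.
  m = 010 → c = 10111111, weight = 7.
  m = 110 → c = 00001001, weight = 2.
  m = 001 → c = 11110110, weight = 6.
  m = 101 → c = 01000000, weight = 1.
  m = 011 → c = 01001001, weight = 3.
  m = 111 → c = 11111111, weight = 8.
Tally weights:
  weight 0: 1 codewords.
  weight 1: 1 codewords.
  weight 2: 1 codewords.
  weight 3: 1 codewords.
  weight 5: 1 codewords.
  weight 6: 1 codewords.
  weight 7: 1 codewords.
  weight 8: 1 codewords.
Minimum distance d = smallest w > 0 with A_w > 0 = 1.
Sanity: Σ A_w = 8 = 2^3 = 8 ✓.


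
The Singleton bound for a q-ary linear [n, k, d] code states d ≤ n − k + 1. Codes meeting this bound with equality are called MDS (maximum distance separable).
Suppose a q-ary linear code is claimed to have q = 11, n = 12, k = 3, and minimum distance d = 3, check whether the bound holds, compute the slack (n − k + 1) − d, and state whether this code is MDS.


Singleton RHS = n − k + 1 = 10, slack = 7, bound satisfied, not MDS.

Singleton bound: d ≤ n − k + 1.
Here n = 12, k = 3, so n − k + 1 = 10.
Given d = 3, check d ≤ 10: YES.
Slack = (n − k + 1) − d = 7.
The code is NOT MDS (slack = 7 > 0).
Description: the claimed parameters are [12, 3, 3]_11; such a code would be non-MDS.


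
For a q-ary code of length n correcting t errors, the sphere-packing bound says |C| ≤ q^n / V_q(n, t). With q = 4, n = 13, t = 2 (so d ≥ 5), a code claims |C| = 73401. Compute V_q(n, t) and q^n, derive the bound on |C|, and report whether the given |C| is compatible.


V_q(n, t) = 742, q^n = 67108864, Hamming bound = 90443, |C| = 73401 ≤ bound (satisfied).

Step 1: Compute V_q(n, t) = Σ_{j=0}^2 C(n, j) (q−1)^j.
  j = 0: C(13,0)·(3)^0 = 1·1 = 1.
  j = 1: C(13,1)·(3)^1 = 13·3 = 39.
  j = 2: C(13,2)·(3)^2 = 78·9 = 702.
  V_q(n, t) = 1 + 39 + 702 = 742.
Step 2: q^n = 4^13 = 67108864.
Step 3: Hamming bound ⌊q^n / V_q(n,t)⌋ = ⌊67108864/742⌋ = 90443.
Step 4: Compare |C| = 73401 to 90443: satisfied.
The claimed |C| lies below the Hamming bound.


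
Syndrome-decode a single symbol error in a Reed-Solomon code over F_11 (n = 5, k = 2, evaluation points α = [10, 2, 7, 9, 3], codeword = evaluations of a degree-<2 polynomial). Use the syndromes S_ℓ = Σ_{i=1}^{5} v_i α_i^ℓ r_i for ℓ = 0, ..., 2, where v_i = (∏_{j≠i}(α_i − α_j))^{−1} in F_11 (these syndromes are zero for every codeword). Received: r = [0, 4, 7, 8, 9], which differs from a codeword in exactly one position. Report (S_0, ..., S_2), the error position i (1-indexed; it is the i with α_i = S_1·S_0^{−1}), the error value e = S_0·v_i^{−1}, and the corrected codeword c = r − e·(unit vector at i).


S = (6, 10, 2), error at position 4, error magnitude e = 2, c = [0, 4, 7, 6, 9].

Step 1: column multipliers v_i = (∏_{j≠i}(α_i − α_j))^{−1} mod 11.
  i = 1 (α = 10): (10−2)(10−7)(10−9)(10−3) = 8·3·1·7 = 168 ≡ 3, so v_1 = 3^{−1} = 4 (mod 11).
  i = 2 (α = 2): (2−10)(2−7)(2−9)(2−3) = (−8)·(−5)·(−7)·(−1) = 280 ≡ 5, so v_2 = 5^{−1} = 9 (mod 11).
  i = 3 (α = 7): (7−10)(7−2)(7−9)(7−3) = (−3)·5·(−2)·4 = 120 ≡ 10, so v_3 = 10^{−1} = 10 (mod 11).
  i = 4 (α = 9): (9−10)(9−2)(9−7)(9−3) = (−1)·7·2·6 = −84 ≡ 4, so v_4 = 4^{−1} = 3 (mod 11).
  i = 5 (α = 3): (3−10)(3−2)(3−7)(3−9) = (−7)·1·(−4)·(−6) = −168 ≡ 8, so v_5 = 8^{−1} = 7 (mod 11).
  v = [4, 9, 10, 3, 7].
Step 2: syndromes of r = [0, 4, 7, 8, 9] (all sums mod 11).
  S_0 = Σ v_i r_i = 4·0 + 9·4 + 10·7 + 3·8 + 7·9 = 193 ≡ 6.
  S_1 = Σ v_i α_i r_i = 4·10·0 + 9·2·4 + 10·7·7 + 3·9·8 + 7·3·9 = 967 ≡ 10.
  α_i^2 mod 11 = [1, 4, 5, 4, 9].
  S_2 = Σ v_i α_i^2 r_i = 4·1·0 + 9·4·4 + 10·5·7 + 3·4·8 + 7·9·9 = 1157 ≡ 2.
  S = (6, 10, 2) ≠ 0, so r is not a codeword (an error is present).
Step 3: locate the error. For a single error e at position i, S_ℓ = v_i·e·α_i^ℓ, so α_err = S_1/S_0.
  S_0^{−1} = 6^{−1} = 2 (mod 11), so α_err = 10·2 = 20 ≡ 9 = α_4. Error position i = 4.
  Consistency check: S_2/S_1 = 2·10 = 20 ≡ 9 = α_err ✓ (single-error assumption holds).
Step 4: error magnitude e = S_0/v_4 = S_0·∏_{j≠4}(α_4 − α_j) = 6·4 = 24 ≡ 2 (mod 11).
Step 5: correct position 4: c_4 = r_4 − e = 8 − 2 ≡ 6 (mod 11). Hence c = [0, 4, 7, 6, 9].
  Check: interpolating c through the α_i gives m(x) = 5 + 5·x (degree < 2) with m(α_i) = c_i for every i, so c is indeed a codeword.


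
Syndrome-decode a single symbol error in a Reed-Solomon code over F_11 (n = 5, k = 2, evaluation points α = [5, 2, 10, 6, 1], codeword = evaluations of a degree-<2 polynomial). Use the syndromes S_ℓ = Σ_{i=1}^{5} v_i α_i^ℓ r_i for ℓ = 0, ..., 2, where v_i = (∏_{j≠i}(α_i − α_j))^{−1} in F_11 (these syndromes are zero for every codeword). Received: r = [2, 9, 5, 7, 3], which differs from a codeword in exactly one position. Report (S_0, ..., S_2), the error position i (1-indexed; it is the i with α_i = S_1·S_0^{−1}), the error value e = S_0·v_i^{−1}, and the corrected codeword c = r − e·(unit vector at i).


S = (8, 8, 8), error at position 5, error magnitude e = 10, c = [2, 9, 5, 7, 4].

Step 1: column multipliers v_i = (∏_{j≠i}(α_i − α_j))^{−1} mod 11.
  i = 1 (α = 5): (5−2)(5−10)(5−6)(5−1) = 3·(−5)·(−1)·4 = 60 ≡ 5, so v_1 = 5^{−1} = 9 (mod 11).
  i = 2 (α = 2): (2−5)(2−10)(2−6)(2−1) = (−3)·(−8)·(−4)·1 = −96 ≡ 3, so v_2 = 3^{−1} = 4 (mod 11).
  i = 3 (α = 10): (10−5)(10−2)(10−6)(10−1) = 5·8·4·9 = 1440 ≡ 10, so v_3 = 10^{−1} = 10 (mod 11).
  i = 4 (α = 6): (6−5)(6−2)(6−10)(6−1) = 1·4·(−4)·5 = −80 ≡ 8, so v_4 = 8^{−1} = 7 (mod 11).
  i = 5 (α = 1): (1−5)(1−2)(1−10)(1−6) = (−4)·(−1)·(−9)·(−5) = 180 ≡ 4, so v_5 = 4^{−1} = 3 (mod 11).
  v = [9, 4, 10, 7, 3].
Step 2: syndromes of r = [2, 9, 5, 7, 3] (all sums mod 11).
  S_0 = Σ v_i r_i = 9·2 + 4·9 + 10·5 + 7·7 + 3·3 = 162 ≡ 8.
  S_1 = Σ v_i α_i r_i = 9·5·2 + 4·2·9 + 10·10·5 + 7·6·7 + 3·1·3 = 965 ≡ 8.
  α_i^2 mod 11 = [3, 4, 1, 3, 1].
  S_2 = Σ v_i α_i^2 r_i = 9·3·2 + 4·4·9 + 10·1·5 + 7·3·7 + 3·1·3 = 404 ≡ 8.
  S = (8, 8, 8) ≠ 0, so r is not a codeword (an error is present).
Step 3: locate the error. For a single error e at position i, S_ℓ = v_i·e·α_i^ℓ, so α_err = S_1/S_0.
  S_0^{−1} = 8^{−1} = 7 (mod 11), so α_err = 8·7 = 56 ≡ 1 = α_5. Error position i = 5.
  Consistency check: S_2/S_1 = 8·7 = 56 ≡ 1 = α_err ✓ (single-error assumption holds).
Step 4: error magnitude e = S_0/v_5 = S_0·∏_{j≠5}(α_5 − α_j) = 8·4 = 32 ≡ 10 (mod 11).
Step 5: correct position 5: c_5 = r_5 − e = 3 − 10 ≡ 4 (mod 11). Hence c = [2, 9, 5, 7, 4].
  Check: interpolating c through the α_i gives m(x) = 10 + 5·x (degree < 2) with m(α_i) = c_i for every i, so c is indeed a codeword.


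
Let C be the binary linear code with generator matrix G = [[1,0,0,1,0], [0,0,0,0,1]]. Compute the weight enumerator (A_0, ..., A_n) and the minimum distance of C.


Weight distribution: A_0 = 1, A_1 = 1, A_2 = 1, A_3 = 1. Minimum distance d = 1.

Enumerate all 2^2 = 4 messages m ∈ F_2^2.
For each, compute codeword c = mG in F_2^5, then tally its weight.
  m = 00 → c = 00000, weight = 0.
  m = 10 → c = 10010, weight = 2.
  m = 01 → c = 00001, weight = 1.
  m = 11 → c = 10011, weight = 3.
Tally weights:
  weight 0: 1 codewords.
  weight 1: 1 codewords.
  weight 2: 1 codewords.
  weight 3: 1 codewords.
Minimum distance d = smallest w > 0 with A_w > 0 = 1.
Sanity: Σ A_w = 4 = 2^2 = 4 ✓.


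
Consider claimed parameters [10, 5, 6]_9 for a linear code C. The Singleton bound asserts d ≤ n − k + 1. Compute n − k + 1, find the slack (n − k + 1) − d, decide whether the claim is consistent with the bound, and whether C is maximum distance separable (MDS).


Singleton RHS = n − k + 1 = 6, slack = 0, bound satisfied, MDS.

Singleton bound: d ≤ n − k + 1.
Here n = 10, k = 5, so n − k + 1 = 6.
Given d = 6, check d ≤ 6: YES.
Slack = (n − k + 1) − d = 0.
The code is MDS (slack = 0).
Description: the claimed parameters are [10, 5, 6]_9; such a code would be MDS (meets Singleton bound).


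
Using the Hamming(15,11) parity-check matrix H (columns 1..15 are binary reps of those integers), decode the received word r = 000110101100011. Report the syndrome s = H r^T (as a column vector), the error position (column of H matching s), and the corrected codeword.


s = (0, 1, 0, 0)^T, error position = 4, corrected codeword c = 000010101100011

Compute s = H r^T mod 2 one row at a time:
  s_1 = 0 + 1 + 1 + 0 + 0 + 0 + 1 + 1 = 4 ≡ 0 (mod 2).
  s_2 = 1 + 1 + 0 + 1 + 0 + 0 + 1 + 1 = 5 ≡ 1 (mod 2).
  s_3 = 0 + 0 + 0 + 1 + 1 + 0 + 1 + 1 = 4 ≡ 0 (mod 2).
  s_4 = 0 + 0 + 1 + 1 + 1 + 0 + 0 + 1 = 4 ≡ 0 (mod 2).
s = (0, 1, 0, 0)^T — this equals column 4 of H (binary 0100), so error is at position 4.
Correct: flip bit 4 of r = 000110101100011 to get c = 000010101100011.


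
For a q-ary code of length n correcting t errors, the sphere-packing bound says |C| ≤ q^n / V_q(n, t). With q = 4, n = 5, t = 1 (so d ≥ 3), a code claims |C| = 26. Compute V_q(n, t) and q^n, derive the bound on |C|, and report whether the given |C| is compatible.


V_q(n, t) = 16, q^n = 1024, Hamming bound = 64, |C| = 26 ≤ bound (satisfied).

Step 1: Compute V_q(n, t) = Σ_{j=0}^1 C(n, j) (q−1)^j.
  j = 0: C(5,0)·(3)^0 = 1·1 = 1.
  j = 1: C(5,1)·(3)^1 = 5·3 = 15.
  V_q(n, t) = 1 + 15 = 16.
Step 2: q^n = 4^5 = 1024.
Step 3: Hamming bound ⌊q^n / V_q(n,t)⌋ = ⌊1024/16⌋ = 64.
Step 4: Compare |C| = 26 to 64: satisfied.
The claimed |C| lies below the Hamming bound.


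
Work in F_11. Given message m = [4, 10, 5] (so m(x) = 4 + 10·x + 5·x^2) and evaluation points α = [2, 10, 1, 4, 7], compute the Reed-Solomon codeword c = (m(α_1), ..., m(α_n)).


c = [0, 10, 8, 3, 0]

Message polynomial: m(x) = 4 + 10·x + 5·x^2 (mod 11).
For each evaluation point α_i, compute m(α_i) mod 11:
  α_1 = 2: Horner steps 5 → 9 → 0, so m(2) = 0.
  α_2 = 10: Horner steps 5 → 5 → 10, so m(10) = 10.
  α_3 = 1: Horner steps 5 → 4 → 8, so m(1) = 8.
  α_4 = 4: Horner steps 5 → 8 → 3, so m(4) = 3.
  α_5 = 7: Horner steps 5 → 1 → 0, so m(7) = 0.
Codeword c = [0, 10, 8, 3, 0] ∈ F_11^5.


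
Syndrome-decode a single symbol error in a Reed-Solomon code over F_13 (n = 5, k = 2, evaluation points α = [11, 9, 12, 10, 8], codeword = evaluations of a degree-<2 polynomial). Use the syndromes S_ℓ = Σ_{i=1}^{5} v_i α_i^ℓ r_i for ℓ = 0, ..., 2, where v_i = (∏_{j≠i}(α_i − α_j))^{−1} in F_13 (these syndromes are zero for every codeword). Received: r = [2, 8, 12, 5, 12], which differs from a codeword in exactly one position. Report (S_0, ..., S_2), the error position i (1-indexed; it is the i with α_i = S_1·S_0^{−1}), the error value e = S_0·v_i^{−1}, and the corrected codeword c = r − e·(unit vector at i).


S = (6, 9, 7), error at position 5, error magnitude e = 1, c = [2, 8, 12, 5, 11].

Step 1: column multipliers v_i = (∏_{j≠i}(α_i − α_j))^{−1} mod 13.
  i = 1 (α = 11): (11−9)(11−12)(11−10)(11−8) = 2·(−1)·1·3 = −6 ≡ 7, so v_1 = 7^{−1} = 2 (mod 13).
  i = 2 (α = 9): (9−11)(9−12)(9−10)(9−8) = (−2)·(−3)·(−1)·1 = −6 ≡ 7, so v_2 = 7^{−1} = 2 (mod 13).
  i = 3 (α = 12): (12−11)(12−9)(12−10)(12−8) = 1·3·2·4 = 24 ≡ 11, so v_3 = 11^{−1} = 6 (mod 13).
  i = 4 (α = 10): (10−11)(10−9)(10−12)(10−8) = (−1)·1·(−2)·2 = 4 ≡ 4, so v_4 = 4^{−1} = 10 (mod 13).
  i = 5 (α = 8): (8−11)(8−9)(8−12)(8−10) = (−3)·(−1)·(−4)·(−2) = 24 ≡ 11, so v_5 = 11^{−1} = 6 (mod 13).
  v = [2, 2, 6, 10, 6].
Step 2: syndromes of r = [2, 8, 12, 5, 12] (all sums mod 13).
  S_0 = Σ v_i r_i = 2·2 + 2·8 + 6·12 + 10·5 + 6·12 = 214 ≡ 6.
  S_1 = Σ v_i α_i r_i = 2·11·2 + 2·9·8 + 6·12·12 + 10·10·5 + 6·8·12 = 2128 ≡ 9.
  α_i^2 mod 13 = [4, 3, 1, 9, 12].
  S_2 = Σ v_i α_i^2 r_i = 2·4·2 + 2·3·8 + 6·1·12 + 10·9·5 + 6·12·12 = 1450 ≡ 7.
  S = (6, 9, 7) ≠ 0, so r is not a codeword (an error is present).
Step 3: locate the error. For a single error e at position i, S_ℓ = v_i·e·α_i^ℓ, so α_err = S_1/S_0.
  S_0^{−1} = 6^{−1} = 11 (mod 13), so α_err = 9·11 = 99 ≡ 8 = α_5. Error position i = 5.
  Consistency check: S_2/S_1 = 7·3 = 21 ≡ 8 = α_err ✓ (single-error assumption holds).
Step 4: error magnitude e = S_0/v_5 = S_0·∏_{j≠5}(α_5 − α_j) = 6·11 = 66 ≡ 1 (mod 13).
Step 5: correct position 5: c_5 = r_5 − e = 12 − 1 ≡ 11 (mod 13). Hence c = [2, 8, 12, 5, 11].
  Check: interpolating c through the α_i gives m(x) = 9 + 10·x (degree < 2) with m(α_i) = c_i for every i, so c is indeed a codeword.


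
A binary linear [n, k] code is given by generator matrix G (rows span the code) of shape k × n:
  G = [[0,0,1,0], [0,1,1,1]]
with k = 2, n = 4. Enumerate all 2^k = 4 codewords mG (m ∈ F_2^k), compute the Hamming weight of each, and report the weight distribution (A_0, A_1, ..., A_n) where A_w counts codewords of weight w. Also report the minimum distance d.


Weight distribution: A_0 = 1, A_1 = 1, A_2 = 1, A_3 = 1. Minimum distance d = 1.

Enumerate all 2^2 = 4 messages m ∈ F_2^2.
For each, compute codeword c = mG in F_2^4, then tally its weight.
  m = 00 → c = 0000, weight = 0.
  m = 10 → c = 0010, weight = 1.
  m = 01 → c = 0111, weight = 3.
  m = 11 → c = 0101, weight = 2.
Tally weights:
  weight 0: 1 codewords.
  weight 1: 1 codewords.
  weight 2: 1 codewords.
  weight 3: 1 codewords.
Minimum distance d = smallest w > 0 with A_w > 0 = 1.
Sanity: Σ A_w = 4 = 2^2 = 4 ✓.


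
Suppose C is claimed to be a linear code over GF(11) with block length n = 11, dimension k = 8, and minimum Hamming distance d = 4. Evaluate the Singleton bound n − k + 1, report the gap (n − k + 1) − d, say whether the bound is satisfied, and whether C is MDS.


Singleton RHS = n − k + 1 = 4, slack = 0, bound satisfied, MDS.

Singleton bound: d ≤ n − k + 1.
Here n = 11, k = 8, so n − k + 1 = 4.
Given d = 4, check d ≤ 4: YES.
Slack = (n − k + 1) − d = 0.
The code is MDS (slack = 0).
Description: the claimed parameters are [11, 8, 4]_11; such a code would be MDS (meets Singleton bound).


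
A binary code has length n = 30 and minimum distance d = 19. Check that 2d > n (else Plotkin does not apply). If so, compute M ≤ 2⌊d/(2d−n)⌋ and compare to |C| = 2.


Plotkin bound M ≤ 4; given |C| = 2 ≤ bound (satisfied).

Check applicability: 2d = 38, n = 30.
2d − n = 8 > 0, so Plotkin applies.
Compute d/(2d−n) = 19/8 ≈ 2.3750.
⌊d/(2d−n)⌋ = 2.
Plotkin bound: M ≤ 2·2 = 4.
Given |C| = 2, check: satisfied.
This |C| is below the Plotkin bound.


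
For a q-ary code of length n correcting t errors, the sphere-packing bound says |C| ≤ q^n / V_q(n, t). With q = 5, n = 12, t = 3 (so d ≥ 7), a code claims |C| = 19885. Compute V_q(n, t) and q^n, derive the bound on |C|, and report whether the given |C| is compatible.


V_q(n, t) = 15185, q^n = 244140625, Hamming bound = 16077, |C| = 19885 > bound (violated).

Step 1: Compute V_q(n, t) = Σ_{j=0}^3 C(n, j) (q−1)^j.
  j = 0: C(12,0)·(4)^0 = 1·1 = 1.
  j = 1: C(12,1)·(4)^1 = 12·4 = 48.
  j = 2: C(12,2)·(4)^2 = 66·16 = 1056.
  j = 3: C(12,3)·(4)^3 = 220·64 = 14080.
  V_q(n, t) = 1 + 48 + 1056 + 14080 = 15185.
Step 2: q^n = 5^12 = 244140625.
Step 3: Hamming bound ⌊q^n / V_q(n,t)⌋ = ⌊244140625/15185⌋ = 16077.
Step 4: Compare |C| = 19885 to 16077: violated.
The claimed |C| lies above the Hamming bound, so no 5-ary code of length 12 with d ≥ 7 can have 19885 codewords.


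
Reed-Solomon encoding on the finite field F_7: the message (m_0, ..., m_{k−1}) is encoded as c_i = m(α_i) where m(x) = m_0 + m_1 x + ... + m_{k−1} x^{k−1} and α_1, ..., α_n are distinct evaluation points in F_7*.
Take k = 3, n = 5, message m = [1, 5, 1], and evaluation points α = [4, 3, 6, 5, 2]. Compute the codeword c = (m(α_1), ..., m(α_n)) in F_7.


c = [2, 4, 4, 2, 1]

Message polynomial: m(x) = 1 + 5·x + 1·x^2 (mod 7).
For each evaluation point α_i, compute m(α_i) mod 7:
  α_1 = 4: Horner steps 1 → 2 → 2, so m(4) = 2.
  α_2 = 3: Horner steps 1 → 1 → 4, so m(3) = 4.
  α_3 = 6: Horner steps 1 → 4 → 4, so m(6) = 4.
  α_4 = 5: Horner steps 1 → 3 → 2, so m(5) = 2.
  α_5 = 2: Horner steps 1 → 0 → 1, so m(2) = 1.
Codeword c = [2, 4, 4, 2, 1] ∈ F_7^5.


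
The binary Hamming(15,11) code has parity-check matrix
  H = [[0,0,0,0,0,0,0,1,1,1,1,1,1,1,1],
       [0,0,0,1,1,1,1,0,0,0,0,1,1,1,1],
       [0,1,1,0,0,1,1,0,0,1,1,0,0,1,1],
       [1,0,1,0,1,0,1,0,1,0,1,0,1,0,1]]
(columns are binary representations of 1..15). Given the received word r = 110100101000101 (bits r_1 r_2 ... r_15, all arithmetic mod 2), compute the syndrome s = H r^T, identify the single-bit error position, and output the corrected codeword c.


s = (1, 0, 1, 1)^T, error position = 11, corrected codeword c = 110100101010101

Compute s = H r^T mod 2 one row at a time:
  s_1 = 0 + 1 + 0 + 0 + 0 + 1 + 0 + 1 = 3 ≡ 1 (mod 2).
  s_2 = 1 + 0 + 0 + 1 + 0 + 1 + 0 + 1 = 4 ≡ 0 (mod 2).
  s_3 = 1 + 0 + 0 + 1 + 0 + 0 + 0 + 1 = 3 ≡ 1 (mod 2).
  s_4 = 1 + 0 + 0 + 1 + 1 + 0 + 1 + 1 = 5 ≡ 1 (mod 2).
s = (1, 0, 1, 1)^T — this equals column 11 of H (binary 1011), so error is at position 11.
Correct: flip bit 11 of r = 110100101000101 to get c = 110100101010101.


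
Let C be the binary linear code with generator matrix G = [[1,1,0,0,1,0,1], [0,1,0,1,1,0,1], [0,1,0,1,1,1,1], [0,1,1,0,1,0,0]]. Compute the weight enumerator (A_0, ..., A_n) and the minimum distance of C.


Weight distribution: A_0 = 1, A_1 = 1, A_2 = 1, A_3 = 4, A_4 = 5, A_5 = 3, A_6 = 1. Minimum distance d = 1.

Enumerate all 2^4 = 16 messages m ∈ F_2^4.
For each, compute codeword c = mG in F_2^7, then tally its weight.
  m = 0000 → c = 0000000, weight = 0.
  m = 1000 → c = 1100101, weight = 4.
  m = 0100 → c = 0101101, weight = 4.
  m = 1100 → c = 1001000, weight = 2.
  m = 0010 → c = 0101111, weight = 5.
  m = 1010 → c = 1001010, weight = 3.
  m = 0110 → c = 0000010, weight = 1.
  m = 1110 → c = 1100111, weight = 5.
  m = 0001 → c = 0110100, weight = 3.
  m = 1001 → c = 1010001, weight = 3.
  m = 0101 → c = 0011001, weight = 3.
  m = 1101 → c = 1111100, weight = 5.
  m = 0011 → c = 0011011, weight = 4.
  m = 1011 → c = 1111110, weight = 6.
  m = 0111 → c = 0110110, weight = 4.
  m = 1111 → c = 1010011, weight = 4.
Tally weights:
  weight 0: 1 codewords.
  weight 1: 1 codewords.
  weight 2: 1 codewords.
  weight 3: 4 codewords.
  weight 4: 5 codewords.
  weight 5: 3 codewords.
  weight 6: 1 codewords.
Minimum distance d = smallest w > 0 with A_w > 0 = 1.
Sanity: Σ A_w = 16 = 2^4 = 16 ✓.


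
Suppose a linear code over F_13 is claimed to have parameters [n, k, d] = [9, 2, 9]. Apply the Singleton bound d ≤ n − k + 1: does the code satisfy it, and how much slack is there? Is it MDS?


Singleton RHS = n − k + 1 = 8, slack = -1, bound violated (no such code; not MDS).

Singleton bound: d ≤ n − k + 1.
Here n = 9, k = 2, so n − k + 1 = 8.
Given d = 9, check d ≤ 8: NO.
Slack = (n − k + 1) − d = -1.
The slack is negative: d = 9 exceeds n − k + 1 = 8 by 1, so the Singleton bound is violated and no linear [9, 2, 9]_13 code can exist. In particular it is not MDS (MDS requires d = n − k + 1 exactly).
Description: the claimed parameters are [9, 2, 9]_13; such a code would be impossible (violates the Singleton bound).


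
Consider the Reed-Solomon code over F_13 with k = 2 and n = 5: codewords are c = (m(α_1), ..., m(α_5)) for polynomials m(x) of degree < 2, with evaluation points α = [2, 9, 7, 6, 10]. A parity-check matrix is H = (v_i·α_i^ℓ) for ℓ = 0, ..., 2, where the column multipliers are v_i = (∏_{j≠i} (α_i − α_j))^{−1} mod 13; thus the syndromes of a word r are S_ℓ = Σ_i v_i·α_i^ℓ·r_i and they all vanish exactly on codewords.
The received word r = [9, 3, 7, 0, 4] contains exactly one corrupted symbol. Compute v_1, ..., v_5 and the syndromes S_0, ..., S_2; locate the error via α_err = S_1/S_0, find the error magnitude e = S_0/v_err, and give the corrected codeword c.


S = (8, 4, 2), error at position 3, error magnitude e = 6, c = [9, 3, 1, 0, 4].

Step 1: column multipliers v_i = (∏_{j≠i}(α_i − α_j))^{−1} mod 13.
  i = 1 (α = 2): (2−9)(2−7)(2−6)(2−10) = (−7)·(−5)·(−4)·(−8) = 1120 ≡ 2, so v_1 = 2^{−1} = 7 (mod 13).
  i = 2 (α = 9): (9−2)(9−7)(9−6)(9−10) = 7·2·3·(−1) = −42 ≡ 10, so v_2 = 10^{−1} = 4 (mod 13).
  i = 3 (α = 7): (7−2)(7−9)(7−6)(7−10) = 5·(−2)·1·(−3) = 30 ≡ 4, so v_3 = 4^{−1} = 10 (mod 13).
  i = 4 (α = 6): (6−2)(6−9)(6−7)(6−10) = 4·(−3)·(−1)·(−4) = −48 ≡ 4, so v_4 = 4^{−1} = 10 (mod 13).
  i = 5 (α = 10): (10−2)(10−9)(10−7)(10−6) = 8·1·3·4 = 96 ≡ 5, so v_5 = 5^{−1} = 8 (mod 13).
  v = [7, 4, 10, 10, 8].
Step 2: syndromes of r = [9, 3, 7, 0, 4] (all sums mod 13).
  S_0 = Σ v_i r_i = 7·9 + 4·3 + 10·7 + 10·0 + 8·4 = 177 ≡ 8.
  S_1 = Σ v_i α_i r_i = 7·2·9 + 4·9·3 + 10·7·7 + 10·6·0 + 8·10·4 = 1044 ≡ 4.
  α_i^2 mod 13 = [4, 3, 10, 10, 9].
  S_2 = Σ v_i α_i^2 r_i = 7·4·9 + 4·3·3 + 10·10·7 + 10·10·0 + 8·9·4 = 1276 ≡ 2.
  S = (8, 4, 2) ≠ 0, so r is not a codeword (an error is present).
Step 3: locate the error. For a single error e at position i, S_ℓ = v_i·e·α_i^ℓ, so α_err = S_1/S_0.
  S_0^{−1} = 8^{−1} = 5 (mod 13), so α_err = 4·5 = 20 ≡ 7 = α_3. Error position i = 3.
  Consistency check: S_2/S_1 = 2·10 = 20 ≡ 7 = α_err ✓ (single-error assumption holds).
Step 4: error magnitude e = S_0/v_3 = S_0·∏_{j≠3}(α_3 − α_j) = 8·4 = 32 ≡ 6 (mod 13).
Step 5: correct position 3: c_3 = r_3 − e = 7 − 6 ≡ 1 (mod 13). Hence c = [9, 3, 1, 0, 4].
  Check: interpolating c through the α_i gives m(x) = 7 + 1·x (degree < 2) with m(α_i) = c_i for every i, so c is indeed a codeword.


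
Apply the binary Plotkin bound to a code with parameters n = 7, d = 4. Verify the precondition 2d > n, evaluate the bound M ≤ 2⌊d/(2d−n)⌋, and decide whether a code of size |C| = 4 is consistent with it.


Plotkin bound M ≤ 8; given |C| = 4 ≤ bound (satisfied).

Check applicability: 2d = 8, n = 7.
2d − n = 1 > 0, so Plotkin applies.
Compute d/(2d−n) = 4/1 ≈ 4.0000.
⌊d/(2d−n)⌋ = 4.
Plotkin bound: M ≤ 2·4 = 8.
Given |C| = 4, check: satisfied.
This |C| is below the Plotkin bound.


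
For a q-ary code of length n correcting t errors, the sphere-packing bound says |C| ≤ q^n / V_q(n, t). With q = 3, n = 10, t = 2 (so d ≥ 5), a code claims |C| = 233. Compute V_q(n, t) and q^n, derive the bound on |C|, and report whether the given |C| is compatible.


V_q(n, t) = 201, q^n = 59049, Hamming bound = 293, |C| = 233 ≤ bound (satisfied).

Step 1: Compute V_q(n, t) = Σ_{j=0}^2 C(n, j) (q−1)^j.
  j = 0: C(10,0)·(2)^0 = 1·1 = 1.
  j = 1: C(10,1)·(2)^1 = 10·2 = 20.
  j = 2: C(10,2)·(2)^2 = 45·4 = 180.
  V_q(n, t) = 1 + 20 + 180 = 201.
Step 2: q^n = 3^10 = 59049.
Step 3: Hamming bound ⌊q^n / V_q(n,t)⌋ = ⌊59049/201⌋ = 293.
Step 4: Compare |C| = 233 to 293: satisfied.
The claimed |C| lies below the Hamming bound.


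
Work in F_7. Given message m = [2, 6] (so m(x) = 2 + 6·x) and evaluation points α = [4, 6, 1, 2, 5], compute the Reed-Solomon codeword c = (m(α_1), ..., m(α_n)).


c = [5, 3, 1, 0, 4]

Message polynomial: m(x) = 2 + 6·x (mod 7).
For each evaluation point α_i, compute m(α_i) mod 7:
  α_1 = 4: Horner steps 6 → 5, so m(4) = 5.
  α_2 = 6: Horner steps 6 → 3, so m(6) = 3.
  α_3 = 1: Horner steps 6 → 1, so m(1) = 1.
  α_4 = 2: Horner steps 6 → 0, so m(2) = 0.
  α_5 = 5: Horner steps 6 → 4, so m(5) = 4.
Codeword c = [5, 3, 1, 0, 4] ∈ F_7^5.


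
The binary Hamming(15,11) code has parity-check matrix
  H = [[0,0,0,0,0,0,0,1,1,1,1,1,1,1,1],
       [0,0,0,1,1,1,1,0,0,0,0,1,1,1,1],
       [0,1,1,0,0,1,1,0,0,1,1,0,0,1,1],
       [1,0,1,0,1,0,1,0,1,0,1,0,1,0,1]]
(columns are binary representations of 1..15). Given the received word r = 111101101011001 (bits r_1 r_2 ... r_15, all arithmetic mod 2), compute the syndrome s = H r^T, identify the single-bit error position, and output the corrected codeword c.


s = (0, 1, 0, 0)^T, error position = 4, corrected codeword c = 111001101011001

Compute s = H r^T mod 2 one row at a time:
  s_1 = 0 + 1 + 0 + 1 + 1 + 0 + 0 + 1 = 4 ≡ 0 (mod 2).
  s_2 = 1 + 0 + 1 + 1 + 1 + 0 + 0 + 1 = 5 ≡ 1 (mod 2).
  s_3 = 1 + 1 + 1 + 1 + 0 + 1 + 0 + 1 = 6 ≡ 0 (mod 2).
  s_4 = 1 + 1 + 0 + 1 + 1 + 1 + 0 + 1 = 6 ≡ 0 (mod 2).
s = (0, 1, 0, 0)^T — this equals column 4 of H (binary 0100), so error is at position 4.
Correct: flip bit 4 of r = 111101101011001 to get c = 111001101011001.


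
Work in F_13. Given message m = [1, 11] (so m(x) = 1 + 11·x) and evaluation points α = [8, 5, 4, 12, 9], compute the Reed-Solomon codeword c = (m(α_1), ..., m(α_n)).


c = [11, 4, 6, 3, 9]

Message polynomial: m(x) = 1 + 11·x (mod 13).
For each evaluation point α_i, compute m(α_i) mod 13:
  α_1 = 8: Horner steps 11 → 11, so m(8) = 11.
  α_2 = 5: Horner steps 11 → 4, so m(5) = 4.
  α_3 = 4: Horner steps 11 → 6, so m(4) = 6.
  α_4 = 12: Horner steps 11 → 3, so m(12) = 3.
  α_5 = 9: Horner steps 11 → 9, so m(9) = 9.
Codeword c = [11, 4, 6, 3, 9] ∈ F_13^5.


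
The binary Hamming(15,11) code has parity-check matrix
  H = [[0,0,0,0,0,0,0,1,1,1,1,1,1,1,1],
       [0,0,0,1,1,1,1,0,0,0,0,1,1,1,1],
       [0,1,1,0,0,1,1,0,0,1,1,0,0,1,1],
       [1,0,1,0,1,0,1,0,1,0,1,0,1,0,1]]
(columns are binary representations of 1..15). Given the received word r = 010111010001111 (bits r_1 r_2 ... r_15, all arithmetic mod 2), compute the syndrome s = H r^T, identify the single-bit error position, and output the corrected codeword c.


s = (1, 1, 0, 1)^T, error position = 13, corrected codeword c = 010111010001011

Compute s = H r^T mod 2 one row at a time:
  s_1 = 1 + 0 + 0 + 0 + 1 + 1 + 1 + 1 = 5 ≡ 1 (mod 2).
  s_2 = 1 + 1 + 1 + 0 + 1 + 1 + 1 + 1 = 7 ≡ 1 (mod 2).
  s_3 = 1 + 0 + 1 + 0 + 0 + 0 + 1 + 1 = 4 ≡ 0 (mod 2).
  s_4 = 0 + 0 + 1 + 0 + 0 + 0 + 1 + 1 = 3 ≡ 1 (mod 2).
s = (1, 1, 0, 1)^T — this equals column 13 of H (binary 1101), so error is at position 13.
Correct: flip bit 13 of r = 010111010001111 to get c = 010111010001011.


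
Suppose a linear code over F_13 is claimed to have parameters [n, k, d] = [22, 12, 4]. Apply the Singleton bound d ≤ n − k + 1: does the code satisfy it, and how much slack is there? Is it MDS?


Singleton RHS = n − k + 1 = 11, slack = 7, bound satisfied, not MDS.

Singleton bound: d ≤ n − k + 1.
Here n = 22, k = 12, so n − k + 1 = 11.
Given d = 4, check d ≤ 11: YES.
Slack = (n − k + 1) − d = 7.
The code is NOT MDS (slack = 7 > 0).
Description: the claimed parameters are [22, 12, 4]_13; such a code would be non-MDS.


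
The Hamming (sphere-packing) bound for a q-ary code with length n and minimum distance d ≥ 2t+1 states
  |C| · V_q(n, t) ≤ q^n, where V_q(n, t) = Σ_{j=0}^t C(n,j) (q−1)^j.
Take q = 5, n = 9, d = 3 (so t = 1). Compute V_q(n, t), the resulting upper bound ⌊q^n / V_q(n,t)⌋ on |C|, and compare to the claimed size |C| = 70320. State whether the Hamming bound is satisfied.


V_q(n, t) = 37, q^n = 1953125, Hamming bound = 52787, |C| = 70320 > bound (violated).

Step 1: Compute V_q(n, t) = Σ_{j=0}^1 C(n, j) (q−1)^j.
  j = 0: C(9,0)·(4)^0 = 1·1 = 1.
  j = 1: C(9,1)·(4)^1 = 9·4 = 36.
  V_q(n, t) = 1 + 36 = 37.
Step 2: q^n = 5^9 = 1953125.
Step 3: Hamming bound ⌊q^n / V_q(n,t)⌋ = ⌊1953125/37⌋ = 52787.
Step 4: Compare |C| = 70320 to 52787: violated.
The claimed |C| lies above the Hamming bound, so no 5-ary code of length 9 with d ≥ 3 can have 70320 codewords.


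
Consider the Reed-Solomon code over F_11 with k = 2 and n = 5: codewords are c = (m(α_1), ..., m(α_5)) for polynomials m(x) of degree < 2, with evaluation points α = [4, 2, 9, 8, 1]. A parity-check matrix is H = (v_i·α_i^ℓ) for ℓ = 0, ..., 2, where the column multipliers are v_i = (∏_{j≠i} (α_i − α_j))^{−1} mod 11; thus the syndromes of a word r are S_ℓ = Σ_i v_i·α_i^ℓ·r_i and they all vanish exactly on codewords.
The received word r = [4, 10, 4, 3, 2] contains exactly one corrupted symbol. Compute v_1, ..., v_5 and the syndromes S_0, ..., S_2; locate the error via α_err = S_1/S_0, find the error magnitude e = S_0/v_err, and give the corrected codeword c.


S = (3, 5, 1), error at position 3, error magnitude e = 4, c = [4, 10, 0, 3, 2].

Step 1: column multipliers v_i = (∏_{j≠i}(α_i − α_j))^{−1} mod 11.
  i = 1 (α = 4): (4−2)(4−9)(4−8)(4−1) = 2·(−5)·(−4)·3 = 120 ≡ 10, so v_1 = 10^{−1} = 10 (mod 11).
  i = 2 (α = 2): (2−4)(2−9)(2−8)(2−1) = (−2)·(−7)·(−6)·1 = −84 ≡ 4, so v_2 = 4^{−1} = 3 (mod 11).
  i = 3 (α = 9): (9−4)(9−2)(9−8)(9−1) = 5·7·1·8 = 280 ≡ 5, so v_3 = 5^{−1} = 9 (mod 11).
  i = 4 (α = 8): (8−4)(8−2)(8−9)(8−1) = 4·6·(−1)·7 = −168 ≡ 8, so v_4 = 8^{−1} = 7 (mod 11).
  i = 5 (α = 1): (1−4)(1−2)(1−9)(1−8) = (−3)·(−1)·(−8)·(−7) = 168 ≡ 3, so v_5 = 3^{−1} = 4 (mod 11).
  v = [10, 3, 9, 7, 4].
Step 2: syndromes of r = [4, 10, 4, 3, 2] (all sums mod 11).
  S_0 = Σ v_i r_i = 10·4 + 3·10 + 9·4 + 7·3 + 4·2 = 135 ≡ 3.
  S_1 = Σ v_i α_i r_i = 10·4·4 + 3·2·10 + 9·9·4 + 7·8·3 + 4·1·2 = 720 ≡ 5.
  α_i^2 mod 11 = [5, 4, 4, 9, 1].
  S_2 = Σ v_i α_i^2 r_i = 10·5·4 + 3·4·10 + 9·4·4 + 7·9·3 + 4·1·2 = 661 ≡ 1.
  S = (3, 5, 1) ≠ 0, so r is not a codeword (an error is present).
Step 3: locate the error. For a single error e at position i, S_ℓ = v_i·e·α_i^ℓ, so α_err = S_1/S_0.
  S_0^{−1} = 3^{−1} = 4 (mod 11), so α_err = 5·4 = 20 ≡ 9 = α_3. Error position i = 3.
  Consistency check: S_2/S_1 = 1·9 = 9 ≡ 9 = α_err ✓ (single-error assumption holds).
Step 4: error magnitude e = S_0/v_3 = S_0·∏_{j≠3}(α_3 − α_j) = 3·5 = 15 ≡ 4 (mod 11).
Step 5: correct position 3: c_3 = r_3 − e = 4 − 4 ≡ 0 (mod 11). Hence c = [4, 10, 0, 3, 2].
  Check: interpolating c through the α_i gives m(x) = 5 + 8·x (degree < 2) with m(α_i) = c_i for every i, so c is indeed a codeword.


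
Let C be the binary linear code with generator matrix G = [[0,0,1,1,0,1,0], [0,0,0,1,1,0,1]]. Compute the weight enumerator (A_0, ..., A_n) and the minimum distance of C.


Weight distribution: A_0 = 1, A_3 = 2, A_4 = 1. Minimum distance d = 3.

Enumerate all 2^2 = 4 messages m ∈ F_2^2.
For each, compute codeword c = mG in F_2^7, then tally its weight.
  m = 00 → c = 0000000, weight = 0.
  m = 10 → c = 0011010, weight = 3.
  m = 01 → c = 0001101, weight = 3.
  m = 11 → c = 0010111, weight = 4.
Tally weights:
  weight 0: 1 codewords.
  weight 3: 2 codewords.
  weight 4: 1 codewords.
Minimum distance d = smallest w > 0 with A_w > 0 = 3.
Sanity: Σ A_w = 4 = 2^2 = 4 ✓.


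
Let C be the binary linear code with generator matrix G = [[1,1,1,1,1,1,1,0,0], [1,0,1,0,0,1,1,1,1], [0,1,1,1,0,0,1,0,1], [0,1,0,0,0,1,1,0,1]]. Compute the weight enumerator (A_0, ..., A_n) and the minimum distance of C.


Weight distribution: A_0 = 1, A_3 = 1, A_4 = 5, A_5 = 6, A_6 = 2, A_7 = 1. Minimum distance d = 3.

Enumerate all 2^4 = 16 messages m ∈ F_2^4.
For each, compute codeword c = mG in F_2^9, then tally its weight.
  m = 0000 → c = 000000000, weight = 0.
  m = 1000 → c = 111111100, weight = 7.
  m = 0100 → c = 101001111, weight = 6.
  m = 1100 → c = 010110011, weight = 5.
  m = 0010 → c = 011100101, weight = 5.
  m = 1010 → c = 100011001, weight = 4.
  m = 0110 → c = 110101010, weight = 5.
  m = 1110 → c = 001010110, weight = 4.
  m = 0001 → c = 010001101, weight = 4.
  m = 1001 → c = 101110001, weight = 5.
  m = 0101 → c = 111000010, weight = 4.
  m = 1101 → c = 000111110, weight = 5.
  m = 0011 → c = 001101000, weight = 3.
  m = 1011 → c = 110010100, weight = 4.
  m = 0111 → c = 100100111, weight = 5.
  m = 1111 → c = 011011011, weight = 6.
Tally weights:
  weight 0: 1 codewords.
  weight 3: 1 codewords.
  weight 4: 5 codewords.
  weight 5: 6 codewords.
  weight 6: 2 codewords.
  weight 7: 1 codewords.
Minimum distance d = smallest w > 0 with A_w > 0 = 3.
Sanity: Σ A_w = 16 = 2^4 = 16 ✓.


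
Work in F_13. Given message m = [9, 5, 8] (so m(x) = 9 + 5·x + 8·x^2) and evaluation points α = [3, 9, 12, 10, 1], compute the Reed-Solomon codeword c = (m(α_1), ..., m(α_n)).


c = [5, 0, 12, 1, 9]

Message polynomial: m(x) = 9 + 5·x + 8·x^2 (mod 13).
For each evaluation point α_i, compute m(α_i) mod 13:
  α_1 = 3: Horner steps 8 → 3 → 5, so m(3) = 5.
  α_2 = 9: Horner steps 8 → 12 → 0, so m(9) = 0.
  α_3 = 12: Horner steps 8 → 10 → 12, so m(12) = 12.
  α_4 = 10: Horner steps 8 → 7 → 1, so m(10) = 1.
  α_5 = 1: Horner steps 8 → 0 → 9, so m(1) = 9.
Codeword c = [5, 0, 12, 1, 9] ∈ F_13^5.


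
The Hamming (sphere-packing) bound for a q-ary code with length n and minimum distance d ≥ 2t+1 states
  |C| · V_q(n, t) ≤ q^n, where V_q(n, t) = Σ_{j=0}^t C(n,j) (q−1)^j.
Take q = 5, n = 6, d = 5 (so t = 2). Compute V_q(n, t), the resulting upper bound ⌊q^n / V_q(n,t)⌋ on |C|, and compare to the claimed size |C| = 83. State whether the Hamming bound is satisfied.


V_q(n, t) = 265, q^n = 15625, Hamming bound = 58, |C| = 83 > bound (violated).

Step 1: Compute V_q(n, t) = Σ_{j=0}^2 C(n, j) (q−1)^j.
  j = 0: C(6,0)·(4)^0 = 1·1 = 1.
  j = 1: C(6,1)·(4)^1 = 6·4 = 24.
  j = 2: C(6,2)·(4)^2 = 15·16 = 240.
  V_q(n, t) = 1 + 24 + 240 = 265.
Step 2: q^n = 5^6 = 15625.
Step 3: Hamming bound ⌊q^n / V_q(n,t)⌋ = ⌊15625/265⌋ = 58.
Step 4: Compare |C| = 83 to 58: violated.
The claimed |C| lies above the Hamming bound, so no 5-ary code of length 6 with d ≥ 5 can have 83 codewords.


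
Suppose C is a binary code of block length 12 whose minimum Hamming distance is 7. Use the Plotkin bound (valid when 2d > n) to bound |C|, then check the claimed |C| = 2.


Plotkin bound M ≤ 6; given |C| = 2 ≤ bound (satisfied).

Check applicability: 2d = 14, n = 12.
2d − n = 2 > 0, so Plotkin applies.
Compute d/(2d−n) = 7/2 ≈ 3.5000.
⌊d/(2d−n)⌋ = 3.
Plotkin bound: M ≤ 2·3 = 6.
Given |C| = 2, check: satisfied.
This |C| is below the Plotkin bound.


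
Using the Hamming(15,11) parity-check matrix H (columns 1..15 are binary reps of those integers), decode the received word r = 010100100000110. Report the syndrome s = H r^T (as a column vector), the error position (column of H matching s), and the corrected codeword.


s = (0, 0, 1, 0)^T, error position = 2, corrected codeword c = 000100100000110

Compute s = H r^T mod 2 one row at a time:
  s_1 = 0 + 0 + 0 + 0 + 0 + 1 + 1 + 0 = 2 ≡ 0 (mod 2).
  s_2 = 1 + 0 + 0 + 1 + 0 + 1 + 1 + 0 = 4 ≡ 0 (mod 2).
  s_3 = 1 + 0 + 0 + 1 + 0 + 0 + 1 + 0 = 3 ≡ 1 (mod 2).
  s_4 = 0 + 0 + 0 + 1 + 0 + 0 + 1 + 0 = 2 ≡ 0 (mod 2).
s = (0, 0, 1, 0)^T — this equals column 2 of H (binary 0010), so error is at position 2.
Correct: flip bit 2 of r = 010100100000110 to get c = 000100100000110.


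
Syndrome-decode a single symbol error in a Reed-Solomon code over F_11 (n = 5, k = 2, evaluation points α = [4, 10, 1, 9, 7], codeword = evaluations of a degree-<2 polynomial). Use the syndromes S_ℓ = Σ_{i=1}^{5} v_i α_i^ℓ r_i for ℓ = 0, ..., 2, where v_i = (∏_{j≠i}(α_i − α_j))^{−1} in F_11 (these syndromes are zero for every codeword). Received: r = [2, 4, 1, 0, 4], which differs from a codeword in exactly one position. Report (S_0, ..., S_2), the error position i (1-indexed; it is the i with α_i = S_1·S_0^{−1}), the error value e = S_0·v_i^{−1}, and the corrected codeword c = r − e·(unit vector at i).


S = (5, 2, 3), error at position 5, error magnitude e = 1, c = [2, 4, 1, 0, 3].

Step 1: column multipliers v_i = (∏_{j≠i}(α_i − α_j))^{−1} mod 11.
  i = 1 (α = 4): (4−10)(4−1)(4−9)(4−7) = (−6)·3·(−5)·(−3) = −270 ≡ 5, so v_1 = 5^{−1} = 9 (mod 11).
  i = 2 (α = 10): (10−4)(10−1)(10−9)(10−7) = 6·9·1·3 = 162 ≡ 8, so v_2 = 8^{−1} = 7 (mod 11).
  i = 3 (α = 1): (1−4)(1−10)(1−9)(1−7) = (−3)·(−9)·(−8)·(−6) = 1296 ≡ 9, so v_3 = 9^{−1} = 5 (mod 11).
  i = 4 (α = 9): (9−4)(9−10)(9−1)(9−7) = 5·(−1)·8·2 = −80 ≡ 8, so v_4 = 8^{−1} = 7 (mod 11).
  i = 5 (α = 7): (7−4)(7−10)(7−1)(7−9) = 3·(−3)·6·(−2) = 108 ≡ 9, so v_5 = 9^{−1} = 5 (mod 11).
  v = [9, 7, 5, 7, 5].
Step 2: syndromes of r = [2, 4, 1, 0, 4] (all sums mod 11).
  S_0 = Σ v_i r_i = 9·2 + 7·4 + 5·1 + 7·0 + 5·4 = 71 ≡ 5.
  S_1 = Σ v_i α_i r_i = 9·4·2 + 7·10·4 + 5·1·1 + 7·9·0 + 5·7·4 = 497 ≡ 2.
  α_i^2 mod 11 = [5, 1, 1, 4, 5].
  S_2 = Σ v_i α_i^2 r_i = 9·5·2 + 7·1·4 + 5·1·1 + 7·4·0 + 5·5·4 = 223 ≡ 3.
  S = (5, 2, 3) ≠ 0, so r is not a codeword (an error is present).
Step 3: locate the error. For a single error e at position i, S_ℓ = v_i·e·α_i^ℓ, so α_err = S_1/S_0.
  S_0^{−1} = 5^{−1} = 9 (mod 11), so α_err = 2·9 = 18 ≡ 7 = α_5. Error position i = 5.
  Consistency check: S_2/S_1 = 3·6 = 18 ≡ 7 = α_err ✓ (single-error assumption holds).
Step 4: error magnitude e = S_0/v_5 = S_0·∏_{j≠5}(α_5 − α_j) = 5·9 = 45 ≡ 1 (mod 11).
Step 5: correct position 5: c_5 = r_5 − e = 4 − 1 ≡ 3 (mod 11). Hence c = [2, 4, 1, 0, 3].
  Check: interpolating c through the α_i gives m(x) = 8 + 4·x (degree < 2) with m(α_i) = c_i for every i, so c is indeed a codeword.
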